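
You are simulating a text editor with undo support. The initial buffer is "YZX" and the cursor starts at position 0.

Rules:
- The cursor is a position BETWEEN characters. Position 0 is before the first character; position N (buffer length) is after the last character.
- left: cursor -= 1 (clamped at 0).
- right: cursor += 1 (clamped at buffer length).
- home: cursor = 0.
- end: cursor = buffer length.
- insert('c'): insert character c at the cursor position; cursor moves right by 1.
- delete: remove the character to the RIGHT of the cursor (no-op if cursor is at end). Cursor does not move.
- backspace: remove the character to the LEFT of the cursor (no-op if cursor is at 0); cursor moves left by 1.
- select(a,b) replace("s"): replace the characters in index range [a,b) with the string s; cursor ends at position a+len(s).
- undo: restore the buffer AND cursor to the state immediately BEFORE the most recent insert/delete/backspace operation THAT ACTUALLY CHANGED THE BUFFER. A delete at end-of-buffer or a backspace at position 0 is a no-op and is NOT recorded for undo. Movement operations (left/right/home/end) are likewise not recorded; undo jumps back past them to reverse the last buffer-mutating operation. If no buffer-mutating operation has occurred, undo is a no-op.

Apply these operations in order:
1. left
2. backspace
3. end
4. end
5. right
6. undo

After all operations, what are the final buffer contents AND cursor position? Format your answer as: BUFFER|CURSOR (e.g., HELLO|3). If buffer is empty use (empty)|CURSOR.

Answer: YZX|3

Derivation:
After op 1 (left): buf='YZX' cursor=0
After op 2 (backspace): buf='YZX' cursor=0
After op 3 (end): buf='YZX' cursor=3
After op 4 (end): buf='YZX' cursor=3
After op 5 (right): buf='YZX' cursor=3
After op 6 (undo): buf='YZX' cursor=3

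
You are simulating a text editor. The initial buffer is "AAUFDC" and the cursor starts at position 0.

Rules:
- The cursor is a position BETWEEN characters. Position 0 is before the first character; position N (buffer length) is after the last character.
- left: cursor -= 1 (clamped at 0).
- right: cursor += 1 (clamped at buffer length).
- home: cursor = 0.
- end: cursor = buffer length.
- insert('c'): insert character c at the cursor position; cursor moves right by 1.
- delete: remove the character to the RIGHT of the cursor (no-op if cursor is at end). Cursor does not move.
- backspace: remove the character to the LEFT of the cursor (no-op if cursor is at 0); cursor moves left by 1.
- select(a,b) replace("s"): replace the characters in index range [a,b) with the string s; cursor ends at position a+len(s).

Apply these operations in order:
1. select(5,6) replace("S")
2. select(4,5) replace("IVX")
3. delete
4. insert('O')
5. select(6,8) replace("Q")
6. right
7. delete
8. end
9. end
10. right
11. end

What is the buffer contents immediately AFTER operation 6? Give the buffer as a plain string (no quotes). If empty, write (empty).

Answer: AAUFIVQ

Derivation:
After op 1 (select(5,6) replace("S")): buf='AAUFDS' cursor=6
After op 2 (select(4,5) replace("IVX")): buf='AAUFIVXS' cursor=7
After op 3 (delete): buf='AAUFIVX' cursor=7
After op 4 (insert('O')): buf='AAUFIVXO' cursor=8
After op 5 (select(6,8) replace("Q")): buf='AAUFIVQ' cursor=7
After op 6 (right): buf='AAUFIVQ' cursor=7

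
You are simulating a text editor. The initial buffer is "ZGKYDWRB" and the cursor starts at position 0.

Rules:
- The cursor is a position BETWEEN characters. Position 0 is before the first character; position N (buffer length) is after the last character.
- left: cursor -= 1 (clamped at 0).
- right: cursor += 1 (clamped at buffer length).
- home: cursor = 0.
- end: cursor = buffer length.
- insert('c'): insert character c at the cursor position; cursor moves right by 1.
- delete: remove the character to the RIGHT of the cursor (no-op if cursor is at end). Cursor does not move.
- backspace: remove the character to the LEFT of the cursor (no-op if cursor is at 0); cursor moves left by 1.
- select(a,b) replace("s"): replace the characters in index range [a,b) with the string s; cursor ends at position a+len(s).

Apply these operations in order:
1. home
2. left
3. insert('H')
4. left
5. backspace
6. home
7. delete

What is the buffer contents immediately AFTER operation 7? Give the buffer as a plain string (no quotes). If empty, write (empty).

Answer: ZGKYDWRB

Derivation:
After op 1 (home): buf='ZGKYDWRB' cursor=0
After op 2 (left): buf='ZGKYDWRB' cursor=0
After op 3 (insert('H')): buf='HZGKYDWRB' cursor=1
After op 4 (left): buf='HZGKYDWRB' cursor=0
After op 5 (backspace): buf='HZGKYDWRB' cursor=0
After op 6 (home): buf='HZGKYDWRB' cursor=0
After op 7 (delete): buf='ZGKYDWRB' cursor=0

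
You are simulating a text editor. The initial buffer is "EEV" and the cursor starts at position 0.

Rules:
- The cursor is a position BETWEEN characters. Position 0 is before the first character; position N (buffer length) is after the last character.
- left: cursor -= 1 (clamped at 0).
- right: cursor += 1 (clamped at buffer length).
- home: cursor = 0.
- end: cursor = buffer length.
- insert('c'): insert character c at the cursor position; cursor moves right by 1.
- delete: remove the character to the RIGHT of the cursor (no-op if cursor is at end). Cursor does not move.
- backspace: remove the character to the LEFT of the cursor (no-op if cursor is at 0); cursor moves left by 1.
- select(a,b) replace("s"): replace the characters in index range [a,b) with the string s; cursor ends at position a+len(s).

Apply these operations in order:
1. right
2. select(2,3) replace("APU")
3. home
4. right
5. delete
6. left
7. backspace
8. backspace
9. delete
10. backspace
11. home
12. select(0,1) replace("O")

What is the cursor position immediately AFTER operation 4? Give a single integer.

After op 1 (right): buf='EEV' cursor=1
After op 2 (select(2,3) replace("APU")): buf='EEAPU' cursor=5
After op 3 (home): buf='EEAPU' cursor=0
After op 4 (right): buf='EEAPU' cursor=1

Answer: 1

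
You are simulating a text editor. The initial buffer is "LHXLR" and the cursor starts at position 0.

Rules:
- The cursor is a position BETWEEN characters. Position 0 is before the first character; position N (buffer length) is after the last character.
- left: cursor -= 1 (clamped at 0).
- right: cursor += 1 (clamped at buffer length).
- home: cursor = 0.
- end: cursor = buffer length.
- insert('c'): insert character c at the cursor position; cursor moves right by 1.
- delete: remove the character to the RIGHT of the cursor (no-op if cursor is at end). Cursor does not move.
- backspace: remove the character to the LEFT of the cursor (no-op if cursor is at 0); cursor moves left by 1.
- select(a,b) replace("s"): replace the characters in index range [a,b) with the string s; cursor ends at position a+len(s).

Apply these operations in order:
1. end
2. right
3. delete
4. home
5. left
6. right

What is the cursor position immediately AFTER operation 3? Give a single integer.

Answer: 5

Derivation:
After op 1 (end): buf='LHXLR' cursor=5
After op 2 (right): buf='LHXLR' cursor=5
After op 3 (delete): buf='LHXLR' cursor=5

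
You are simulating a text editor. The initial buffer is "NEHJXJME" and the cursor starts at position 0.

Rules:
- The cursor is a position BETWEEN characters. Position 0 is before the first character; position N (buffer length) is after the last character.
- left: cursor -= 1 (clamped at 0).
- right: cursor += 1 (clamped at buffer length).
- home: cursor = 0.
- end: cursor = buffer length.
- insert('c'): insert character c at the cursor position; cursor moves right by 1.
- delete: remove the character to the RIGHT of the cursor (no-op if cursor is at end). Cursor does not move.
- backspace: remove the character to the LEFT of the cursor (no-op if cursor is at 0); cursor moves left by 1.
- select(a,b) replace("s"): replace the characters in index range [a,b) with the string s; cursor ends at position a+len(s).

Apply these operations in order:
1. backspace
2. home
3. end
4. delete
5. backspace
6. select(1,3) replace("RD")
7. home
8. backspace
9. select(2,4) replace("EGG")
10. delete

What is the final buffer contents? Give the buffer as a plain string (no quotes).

Answer: NREGGJM

Derivation:
After op 1 (backspace): buf='NEHJXJME' cursor=0
After op 2 (home): buf='NEHJXJME' cursor=0
After op 3 (end): buf='NEHJXJME' cursor=8
After op 4 (delete): buf='NEHJXJME' cursor=8
After op 5 (backspace): buf='NEHJXJM' cursor=7
After op 6 (select(1,3) replace("RD")): buf='NRDJXJM' cursor=3
After op 7 (home): buf='NRDJXJM' cursor=0
After op 8 (backspace): buf='NRDJXJM' cursor=0
After op 9 (select(2,4) replace("EGG")): buf='NREGGXJM' cursor=5
After op 10 (delete): buf='NREGGJM' cursor=5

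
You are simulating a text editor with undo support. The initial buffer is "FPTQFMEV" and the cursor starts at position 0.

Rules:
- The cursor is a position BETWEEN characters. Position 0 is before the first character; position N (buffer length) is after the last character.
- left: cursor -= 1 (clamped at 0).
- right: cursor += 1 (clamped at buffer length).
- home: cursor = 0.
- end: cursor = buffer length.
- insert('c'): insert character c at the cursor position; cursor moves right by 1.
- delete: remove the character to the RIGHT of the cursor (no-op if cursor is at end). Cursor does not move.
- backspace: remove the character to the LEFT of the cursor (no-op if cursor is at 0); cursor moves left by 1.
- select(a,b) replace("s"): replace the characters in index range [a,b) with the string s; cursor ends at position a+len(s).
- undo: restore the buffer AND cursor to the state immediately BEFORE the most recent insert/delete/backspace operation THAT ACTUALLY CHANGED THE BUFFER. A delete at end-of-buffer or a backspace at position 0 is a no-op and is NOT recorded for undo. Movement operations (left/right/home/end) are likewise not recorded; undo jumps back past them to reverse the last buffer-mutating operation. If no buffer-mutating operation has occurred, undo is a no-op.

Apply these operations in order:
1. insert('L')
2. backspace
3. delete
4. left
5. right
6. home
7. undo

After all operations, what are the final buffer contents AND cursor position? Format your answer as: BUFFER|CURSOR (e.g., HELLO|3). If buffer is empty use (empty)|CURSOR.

Answer: FPTQFMEV|0

Derivation:
After op 1 (insert('L')): buf='LFPTQFMEV' cursor=1
After op 2 (backspace): buf='FPTQFMEV' cursor=0
After op 3 (delete): buf='PTQFMEV' cursor=0
After op 4 (left): buf='PTQFMEV' cursor=0
After op 5 (right): buf='PTQFMEV' cursor=1
After op 6 (home): buf='PTQFMEV' cursor=0
After op 7 (undo): buf='FPTQFMEV' cursor=0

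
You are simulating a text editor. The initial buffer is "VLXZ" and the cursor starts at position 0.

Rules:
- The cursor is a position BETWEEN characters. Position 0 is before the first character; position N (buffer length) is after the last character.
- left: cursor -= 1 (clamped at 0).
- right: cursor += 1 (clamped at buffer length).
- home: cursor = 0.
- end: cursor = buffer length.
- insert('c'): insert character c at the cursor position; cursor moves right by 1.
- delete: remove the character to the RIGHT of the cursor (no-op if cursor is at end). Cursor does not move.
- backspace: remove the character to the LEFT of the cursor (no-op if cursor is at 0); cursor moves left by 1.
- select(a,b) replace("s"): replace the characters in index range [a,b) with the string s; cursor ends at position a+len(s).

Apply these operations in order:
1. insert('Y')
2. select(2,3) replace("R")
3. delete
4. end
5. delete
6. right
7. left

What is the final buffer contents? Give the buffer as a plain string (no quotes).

Answer: YVRZ

Derivation:
After op 1 (insert('Y')): buf='YVLXZ' cursor=1
After op 2 (select(2,3) replace("R")): buf='YVRXZ' cursor=3
After op 3 (delete): buf='YVRZ' cursor=3
After op 4 (end): buf='YVRZ' cursor=4
After op 5 (delete): buf='YVRZ' cursor=4
After op 6 (right): buf='YVRZ' cursor=4
After op 7 (left): buf='YVRZ' cursor=3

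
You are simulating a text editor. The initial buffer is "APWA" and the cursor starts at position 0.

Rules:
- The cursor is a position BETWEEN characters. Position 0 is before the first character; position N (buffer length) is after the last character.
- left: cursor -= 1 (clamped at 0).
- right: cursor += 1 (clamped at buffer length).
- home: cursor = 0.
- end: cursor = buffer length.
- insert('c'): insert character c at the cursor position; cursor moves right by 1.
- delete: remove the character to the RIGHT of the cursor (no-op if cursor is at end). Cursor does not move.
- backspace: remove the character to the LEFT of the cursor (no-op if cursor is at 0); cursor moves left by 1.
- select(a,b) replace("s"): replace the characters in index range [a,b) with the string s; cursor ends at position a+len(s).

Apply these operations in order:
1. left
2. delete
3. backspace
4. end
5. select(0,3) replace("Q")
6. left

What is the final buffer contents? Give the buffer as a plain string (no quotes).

After op 1 (left): buf='APWA' cursor=0
After op 2 (delete): buf='PWA' cursor=0
After op 3 (backspace): buf='PWA' cursor=0
After op 4 (end): buf='PWA' cursor=3
After op 5 (select(0,3) replace("Q")): buf='Q' cursor=1
After op 6 (left): buf='Q' cursor=0

Answer: Q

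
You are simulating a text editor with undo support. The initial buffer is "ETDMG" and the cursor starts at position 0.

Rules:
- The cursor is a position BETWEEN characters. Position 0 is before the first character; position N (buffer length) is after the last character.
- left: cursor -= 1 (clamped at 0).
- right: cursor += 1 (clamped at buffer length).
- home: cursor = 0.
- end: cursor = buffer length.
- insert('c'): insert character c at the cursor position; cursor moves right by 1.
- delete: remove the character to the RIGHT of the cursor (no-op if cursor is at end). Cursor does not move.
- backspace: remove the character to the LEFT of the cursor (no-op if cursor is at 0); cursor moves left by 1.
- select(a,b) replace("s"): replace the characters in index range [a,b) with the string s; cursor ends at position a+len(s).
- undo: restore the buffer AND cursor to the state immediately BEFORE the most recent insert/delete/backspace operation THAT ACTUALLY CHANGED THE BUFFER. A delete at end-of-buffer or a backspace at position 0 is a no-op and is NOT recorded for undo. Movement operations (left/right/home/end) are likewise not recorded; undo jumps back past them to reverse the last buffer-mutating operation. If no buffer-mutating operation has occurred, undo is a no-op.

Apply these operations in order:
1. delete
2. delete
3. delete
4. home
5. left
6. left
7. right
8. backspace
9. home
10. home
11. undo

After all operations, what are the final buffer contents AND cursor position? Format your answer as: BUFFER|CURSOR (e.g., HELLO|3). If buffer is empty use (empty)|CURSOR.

After op 1 (delete): buf='TDMG' cursor=0
After op 2 (delete): buf='DMG' cursor=0
After op 3 (delete): buf='MG' cursor=0
After op 4 (home): buf='MG' cursor=0
After op 5 (left): buf='MG' cursor=0
After op 6 (left): buf='MG' cursor=0
After op 7 (right): buf='MG' cursor=1
After op 8 (backspace): buf='G' cursor=0
After op 9 (home): buf='G' cursor=0
After op 10 (home): buf='G' cursor=0
After op 11 (undo): buf='MG' cursor=1

Answer: MG|1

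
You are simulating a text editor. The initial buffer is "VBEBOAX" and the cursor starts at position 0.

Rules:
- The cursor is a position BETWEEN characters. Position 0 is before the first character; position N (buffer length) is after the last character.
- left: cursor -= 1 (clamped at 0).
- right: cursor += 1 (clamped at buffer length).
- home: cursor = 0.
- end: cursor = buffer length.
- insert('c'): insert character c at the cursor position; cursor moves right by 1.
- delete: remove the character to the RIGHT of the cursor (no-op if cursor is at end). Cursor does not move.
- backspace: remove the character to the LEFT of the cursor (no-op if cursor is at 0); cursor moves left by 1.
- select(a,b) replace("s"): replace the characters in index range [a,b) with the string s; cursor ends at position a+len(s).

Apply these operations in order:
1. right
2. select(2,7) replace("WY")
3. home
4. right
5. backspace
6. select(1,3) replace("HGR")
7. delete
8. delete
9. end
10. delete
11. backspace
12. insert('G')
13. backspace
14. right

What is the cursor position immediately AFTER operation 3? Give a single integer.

Answer: 0

Derivation:
After op 1 (right): buf='VBEBOAX' cursor=1
After op 2 (select(2,7) replace("WY")): buf='VBWY' cursor=4
After op 3 (home): buf='VBWY' cursor=0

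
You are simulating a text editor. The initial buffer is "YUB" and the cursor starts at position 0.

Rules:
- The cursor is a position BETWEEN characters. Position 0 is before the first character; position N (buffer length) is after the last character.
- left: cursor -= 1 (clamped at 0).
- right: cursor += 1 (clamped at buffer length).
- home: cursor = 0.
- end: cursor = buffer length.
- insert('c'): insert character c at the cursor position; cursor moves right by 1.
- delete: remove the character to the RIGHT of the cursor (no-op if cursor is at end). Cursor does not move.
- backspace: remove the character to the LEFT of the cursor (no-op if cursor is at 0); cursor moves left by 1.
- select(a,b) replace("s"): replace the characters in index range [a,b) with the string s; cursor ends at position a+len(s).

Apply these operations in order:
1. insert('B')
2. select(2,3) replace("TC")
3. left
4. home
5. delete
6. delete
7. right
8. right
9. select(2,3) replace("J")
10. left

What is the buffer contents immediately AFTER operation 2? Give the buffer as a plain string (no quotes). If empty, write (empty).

Answer: BYTCB

Derivation:
After op 1 (insert('B')): buf='BYUB' cursor=1
After op 2 (select(2,3) replace("TC")): buf='BYTCB' cursor=4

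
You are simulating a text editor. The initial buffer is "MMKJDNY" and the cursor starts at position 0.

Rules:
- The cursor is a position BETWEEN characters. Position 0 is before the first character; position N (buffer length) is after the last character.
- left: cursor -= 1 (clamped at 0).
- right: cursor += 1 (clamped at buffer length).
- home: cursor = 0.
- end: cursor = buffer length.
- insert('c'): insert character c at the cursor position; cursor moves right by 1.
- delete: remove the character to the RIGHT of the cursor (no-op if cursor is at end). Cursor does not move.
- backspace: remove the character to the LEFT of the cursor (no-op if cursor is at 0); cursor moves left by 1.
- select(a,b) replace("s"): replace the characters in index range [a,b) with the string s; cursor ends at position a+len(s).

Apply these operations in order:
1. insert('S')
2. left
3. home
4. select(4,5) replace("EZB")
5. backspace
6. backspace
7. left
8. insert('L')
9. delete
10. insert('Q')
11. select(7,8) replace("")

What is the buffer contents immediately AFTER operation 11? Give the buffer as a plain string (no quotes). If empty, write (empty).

Answer: SMMKLQDY

Derivation:
After op 1 (insert('S')): buf='SMMKJDNY' cursor=1
After op 2 (left): buf='SMMKJDNY' cursor=0
After op 3 (home): buf='SMMKJDNY' cursor=0
After op 4 (select(4,5) replace("EZB")): buf='SMMKEZBDNY' cursor=7
After op 5 (backspace): buf='SMMKEZDNY' cursor=6
After op 6 (backspace): buf='SMMKEDNY' cursor=5
After op 7 (left): buf='SMMKEDNY' cursor=4
After op 8 (insert('L')): buf='SMMKLEDNY' cursor=5
After op 9 (delete): buf='SMMKLDNY' cursor=5
After op 10 (insert('Q')): buf='SMMKLQDNY' cursor=6
After op 11 (select(7,8) replace("")): buf='SMMKLQDY' cursor=7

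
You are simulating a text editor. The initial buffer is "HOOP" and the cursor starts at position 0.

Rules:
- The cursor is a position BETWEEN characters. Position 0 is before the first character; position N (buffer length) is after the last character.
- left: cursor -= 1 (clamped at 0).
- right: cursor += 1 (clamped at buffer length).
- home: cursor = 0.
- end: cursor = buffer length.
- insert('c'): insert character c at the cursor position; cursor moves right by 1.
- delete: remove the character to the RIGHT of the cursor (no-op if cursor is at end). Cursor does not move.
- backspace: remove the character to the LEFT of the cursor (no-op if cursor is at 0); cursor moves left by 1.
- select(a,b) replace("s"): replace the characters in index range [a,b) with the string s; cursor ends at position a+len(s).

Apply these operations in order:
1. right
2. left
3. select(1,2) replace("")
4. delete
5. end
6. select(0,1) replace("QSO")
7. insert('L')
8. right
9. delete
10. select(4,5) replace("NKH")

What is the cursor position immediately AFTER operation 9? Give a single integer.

Answer: 5

Derivation:
After op 1 (right): buf='HOOP' cursor=1
After op 2 (left): buf='HOOP' cursor=0
After op 3 (select(1,2) replace("")): buf='HOP' cursor=1
After op 4 (delete): buf='HP' cursor=1
After op 5 (end): buf='HP' cursor=2
After op 6 (select(0,1) replace("QSO")): buf='QSOP' cursor=3
After op 7 (insert('L')): buf='QSOLP' cursor=4
After op 8 (right): buf='QSOLP' cursor=5
After op 9 (delete): buf='QSOLP' cursor=5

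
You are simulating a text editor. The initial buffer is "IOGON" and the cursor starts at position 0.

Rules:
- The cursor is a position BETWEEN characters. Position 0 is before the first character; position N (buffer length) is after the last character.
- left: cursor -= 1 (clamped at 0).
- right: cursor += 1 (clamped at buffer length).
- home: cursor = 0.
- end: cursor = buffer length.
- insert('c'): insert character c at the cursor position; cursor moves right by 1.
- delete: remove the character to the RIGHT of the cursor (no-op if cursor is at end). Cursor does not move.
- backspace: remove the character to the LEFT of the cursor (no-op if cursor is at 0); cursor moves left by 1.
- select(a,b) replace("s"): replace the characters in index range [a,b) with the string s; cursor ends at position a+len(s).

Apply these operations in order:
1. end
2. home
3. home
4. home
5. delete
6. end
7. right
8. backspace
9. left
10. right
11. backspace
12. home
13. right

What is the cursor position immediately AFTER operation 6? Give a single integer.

After op 1 (end): buf='IOGON' cursor=5
After op 2 (home): buf='IOGON' cursor=0
After op 3 (home): buf='IOGON' cursor=0
After op 4 (home): buf='IOGON' cursor=0
After op 5 (delete): buf='OGON' cursor=0
After op 6 (end): buf='OGON' cursor=4

Answer: 4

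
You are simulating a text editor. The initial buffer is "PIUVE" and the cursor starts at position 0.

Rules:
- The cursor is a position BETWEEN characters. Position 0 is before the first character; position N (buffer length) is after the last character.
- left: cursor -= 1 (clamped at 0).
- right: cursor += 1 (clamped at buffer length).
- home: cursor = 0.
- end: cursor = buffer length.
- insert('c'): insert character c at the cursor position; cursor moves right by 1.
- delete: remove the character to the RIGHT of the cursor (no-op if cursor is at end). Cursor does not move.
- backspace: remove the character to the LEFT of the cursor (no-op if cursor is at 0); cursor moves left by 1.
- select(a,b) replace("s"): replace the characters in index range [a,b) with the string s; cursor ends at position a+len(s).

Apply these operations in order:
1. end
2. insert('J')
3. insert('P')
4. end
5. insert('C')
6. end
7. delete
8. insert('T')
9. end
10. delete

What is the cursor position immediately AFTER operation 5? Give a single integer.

After op 1 (end): buf='PIUVE' cursor=5
After op 2 (insert('J')): buf='PIUVEJ' cursor=6
After op 3 (insert('P')): buf='PIUVEJP' cursor=7
After op 4 (end): buf='PIUVEJP' cursor=7
After op 5 (insert('C')): buf='PIUVEJPC' cursor=8

Answer: 8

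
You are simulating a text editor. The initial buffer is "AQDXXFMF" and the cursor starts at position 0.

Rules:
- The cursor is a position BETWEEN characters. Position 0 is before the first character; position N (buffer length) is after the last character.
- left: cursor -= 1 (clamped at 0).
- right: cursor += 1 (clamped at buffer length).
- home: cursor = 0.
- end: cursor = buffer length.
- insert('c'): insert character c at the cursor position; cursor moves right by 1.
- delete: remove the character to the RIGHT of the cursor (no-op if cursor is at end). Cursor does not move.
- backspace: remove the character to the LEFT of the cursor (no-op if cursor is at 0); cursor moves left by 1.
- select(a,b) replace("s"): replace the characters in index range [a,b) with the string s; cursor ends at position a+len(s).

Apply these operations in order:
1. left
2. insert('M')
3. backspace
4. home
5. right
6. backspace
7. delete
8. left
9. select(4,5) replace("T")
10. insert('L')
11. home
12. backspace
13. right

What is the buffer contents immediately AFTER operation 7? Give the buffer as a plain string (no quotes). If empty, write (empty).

After op 1 (left): buf='AQDXXFMF' cursor=0
After op 2 (insert('M')): buf='MAQDXXFMF' cursor=1
After op 3 (backspace): buf='AQDXXFMF' cursor=0
After op 4 (home): buf='AQDXXFMF' cursor=0
After op 5 (right): buf='AQDXXFMF' cursor=1
After op 6 (backspace): buf='QDXXFMF' cursor=0
After op 7 (delete): buf='DXXFMF' cursor=0

Answer: DXXFMF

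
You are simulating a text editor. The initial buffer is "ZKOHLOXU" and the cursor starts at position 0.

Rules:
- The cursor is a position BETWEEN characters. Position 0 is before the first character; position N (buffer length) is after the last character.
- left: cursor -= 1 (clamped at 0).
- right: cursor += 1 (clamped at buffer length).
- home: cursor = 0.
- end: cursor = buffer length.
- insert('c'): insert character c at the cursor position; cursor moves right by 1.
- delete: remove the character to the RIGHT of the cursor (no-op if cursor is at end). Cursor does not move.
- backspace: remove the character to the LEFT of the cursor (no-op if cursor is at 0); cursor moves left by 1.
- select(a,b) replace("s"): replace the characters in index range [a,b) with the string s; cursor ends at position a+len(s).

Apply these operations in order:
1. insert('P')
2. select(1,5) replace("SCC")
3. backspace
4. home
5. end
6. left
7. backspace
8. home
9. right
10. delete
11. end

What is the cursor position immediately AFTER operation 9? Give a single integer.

Answer: 1

Derivation:
After op 1 (insert('P')): buf='PZKOHLOXU' cursor=1
After op 2 (select(1,5) replace("SCC")): buf='PSCCLOXU' cursor=4
After op 3 (backspace): buf='PSCLOXU' cursor=3
After op 4 (home): buf='PSCLOXU' cursor=0
After op 5 (end): buf='PSCLOXU' cursor=7
After op 6 (left): buf='PSCLOXU' cursor=6
After op 7 (backspace): buf='PSCLOU' cursor=5
After op 8 (home): buf='PSCLOU' cursor=0
After op 9 (right): buf='PSCLOU' cursor=1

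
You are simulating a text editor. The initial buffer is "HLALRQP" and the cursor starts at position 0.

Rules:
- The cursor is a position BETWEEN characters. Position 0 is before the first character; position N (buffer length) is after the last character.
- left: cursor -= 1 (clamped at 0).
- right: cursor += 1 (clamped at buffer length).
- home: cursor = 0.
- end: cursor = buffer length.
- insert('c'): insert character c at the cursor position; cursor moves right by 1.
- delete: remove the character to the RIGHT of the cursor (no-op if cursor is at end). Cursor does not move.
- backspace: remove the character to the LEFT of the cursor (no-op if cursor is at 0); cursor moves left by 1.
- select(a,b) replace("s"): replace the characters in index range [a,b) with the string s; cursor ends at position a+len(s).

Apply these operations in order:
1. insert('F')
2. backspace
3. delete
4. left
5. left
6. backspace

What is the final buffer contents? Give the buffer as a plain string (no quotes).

After op 1 (insert('F')): buf='FHLALRQP' cursor=1
After op 2 (backspace): buf='HLALRQP' cursor=0
After op 3 (delete): buf='LALRQP' cursor=0
After op 4 (left): buf='LALRQP' cursor=0
After op 5 (left): buf='LALRQP' cursor=0
After op 6 (backspace): buf='LALRQP' cursor=0

Answer: LALRQP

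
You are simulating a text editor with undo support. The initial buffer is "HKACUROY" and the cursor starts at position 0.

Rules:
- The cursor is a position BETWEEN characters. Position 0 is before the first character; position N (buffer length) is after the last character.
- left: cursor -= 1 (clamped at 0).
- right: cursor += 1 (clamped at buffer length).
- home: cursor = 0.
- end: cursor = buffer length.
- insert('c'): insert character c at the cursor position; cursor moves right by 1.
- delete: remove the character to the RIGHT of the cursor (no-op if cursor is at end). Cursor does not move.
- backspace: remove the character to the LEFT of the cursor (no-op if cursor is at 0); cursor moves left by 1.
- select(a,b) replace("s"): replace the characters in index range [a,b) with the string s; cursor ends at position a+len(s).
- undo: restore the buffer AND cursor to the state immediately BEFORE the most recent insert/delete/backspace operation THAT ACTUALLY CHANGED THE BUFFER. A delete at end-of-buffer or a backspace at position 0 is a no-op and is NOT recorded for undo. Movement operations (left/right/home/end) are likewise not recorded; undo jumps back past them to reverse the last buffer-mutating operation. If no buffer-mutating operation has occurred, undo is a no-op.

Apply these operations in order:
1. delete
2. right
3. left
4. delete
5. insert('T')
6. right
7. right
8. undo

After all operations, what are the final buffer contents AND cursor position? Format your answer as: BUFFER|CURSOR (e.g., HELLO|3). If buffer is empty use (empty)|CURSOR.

Answer: ACUROY|0

Derivation:
After op 1 (delete): buf='KACUROY' cursor=0
After op 2 (right): buf='KACUROY' cursor=1
After op 3 (left): buf='KACUROY' cursor=0
After op 4 (delete): buf='ACUROY' cursor=0
After op 5 (insert('T')): buf='TACUROY' cursor=1
After op 6 (right): buf='TACUROY' cursor=2
After op 7 (right): buf='TACUROY' cursor=3
After op 8 (undo): buf='ACUROY' cursor=0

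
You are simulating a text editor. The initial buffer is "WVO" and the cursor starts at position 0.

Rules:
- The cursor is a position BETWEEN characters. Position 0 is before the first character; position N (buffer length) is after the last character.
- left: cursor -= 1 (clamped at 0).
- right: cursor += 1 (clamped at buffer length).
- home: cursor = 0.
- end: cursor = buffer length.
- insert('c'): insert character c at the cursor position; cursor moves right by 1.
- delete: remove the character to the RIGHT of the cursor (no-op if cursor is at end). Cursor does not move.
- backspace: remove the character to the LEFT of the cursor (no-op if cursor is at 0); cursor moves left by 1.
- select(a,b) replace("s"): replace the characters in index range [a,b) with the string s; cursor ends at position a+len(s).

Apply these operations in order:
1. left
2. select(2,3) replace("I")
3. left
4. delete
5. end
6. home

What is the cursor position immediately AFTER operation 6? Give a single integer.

After op 1 (left): buf='WVO' cursor=0
After op 2 (select(2,3) replace("I")): buf='WVI' cursor=3
After op 3 (left): buf='WVI' cursor=2
After op 4 (delete): buf='WV' cursor=2
After op 5 (end): buf='WV' cursor=2
After op 6 (home): buf='WV' cursor=0

Answer: 0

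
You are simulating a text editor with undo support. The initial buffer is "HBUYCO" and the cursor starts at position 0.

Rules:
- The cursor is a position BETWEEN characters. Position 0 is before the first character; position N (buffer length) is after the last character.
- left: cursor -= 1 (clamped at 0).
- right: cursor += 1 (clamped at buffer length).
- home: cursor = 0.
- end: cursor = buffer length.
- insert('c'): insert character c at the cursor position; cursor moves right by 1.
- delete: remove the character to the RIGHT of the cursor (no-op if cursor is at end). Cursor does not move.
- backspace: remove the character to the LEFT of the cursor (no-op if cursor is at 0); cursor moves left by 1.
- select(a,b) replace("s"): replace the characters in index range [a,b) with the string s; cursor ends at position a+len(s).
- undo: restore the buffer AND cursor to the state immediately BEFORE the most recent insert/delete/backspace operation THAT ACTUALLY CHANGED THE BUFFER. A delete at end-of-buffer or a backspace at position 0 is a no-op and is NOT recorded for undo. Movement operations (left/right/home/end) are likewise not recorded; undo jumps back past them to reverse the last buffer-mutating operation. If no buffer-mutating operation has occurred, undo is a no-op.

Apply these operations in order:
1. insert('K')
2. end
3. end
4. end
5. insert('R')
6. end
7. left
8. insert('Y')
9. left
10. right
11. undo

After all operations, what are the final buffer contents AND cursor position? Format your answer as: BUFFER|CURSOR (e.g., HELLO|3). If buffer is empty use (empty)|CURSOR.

After op 1 (insert('K')): buf='KHBUYCO' cursor=1
After op 2 (end): buf='KHBUYCO' cursor=7
After op 3 (end): buf='KHBUYCO' cursor=7
After op 4 (end): buf='KHBUYCO' cursor=7
After op 5 (insert('R')): buf='KHBUYCOR' cursor=8
After op 6 (end): buf='KHBUYCOR' cursor=8
After op 7 (left): buf='KHBUYCOR' cursor=7
After op 8 (insert('Y')): buf='KHBUYCOYR' cursor=8
After op 9 (left): buf='KHBUYCOYR' cursor=7
After op 10 (right): buf='KHBUYCOYR' cursor=8
After op 11 (undo): buf='KHBUYCOR' cursor=7

Answer: KHBUYCOR|7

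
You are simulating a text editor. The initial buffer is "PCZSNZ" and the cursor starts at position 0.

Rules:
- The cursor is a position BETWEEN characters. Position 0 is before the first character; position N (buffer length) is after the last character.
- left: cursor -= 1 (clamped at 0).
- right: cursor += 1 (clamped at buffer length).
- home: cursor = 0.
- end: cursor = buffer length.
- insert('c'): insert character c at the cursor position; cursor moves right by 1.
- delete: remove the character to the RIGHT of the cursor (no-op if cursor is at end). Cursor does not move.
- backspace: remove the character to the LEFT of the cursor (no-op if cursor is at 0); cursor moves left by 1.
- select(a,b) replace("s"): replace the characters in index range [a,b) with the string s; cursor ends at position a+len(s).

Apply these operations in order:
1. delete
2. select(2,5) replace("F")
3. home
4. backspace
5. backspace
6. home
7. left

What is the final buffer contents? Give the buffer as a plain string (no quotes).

Answer: CZF

Derivation:
After op 1 (delete): buf='CZSNZ' cursor=0
After op 2 (select(2,5) replace("F")): buf='CZF' cursor=3
After op 3 (home): buf='CZF' cursor=0
After op 4 (backspace): buf='CZF' cursor=0
After op 5 (backspace): buf='CZF' cursor=0
After op 6 (home): buf='CZF' cursor=0
After op 7 (left): buf='CZF' cursor=0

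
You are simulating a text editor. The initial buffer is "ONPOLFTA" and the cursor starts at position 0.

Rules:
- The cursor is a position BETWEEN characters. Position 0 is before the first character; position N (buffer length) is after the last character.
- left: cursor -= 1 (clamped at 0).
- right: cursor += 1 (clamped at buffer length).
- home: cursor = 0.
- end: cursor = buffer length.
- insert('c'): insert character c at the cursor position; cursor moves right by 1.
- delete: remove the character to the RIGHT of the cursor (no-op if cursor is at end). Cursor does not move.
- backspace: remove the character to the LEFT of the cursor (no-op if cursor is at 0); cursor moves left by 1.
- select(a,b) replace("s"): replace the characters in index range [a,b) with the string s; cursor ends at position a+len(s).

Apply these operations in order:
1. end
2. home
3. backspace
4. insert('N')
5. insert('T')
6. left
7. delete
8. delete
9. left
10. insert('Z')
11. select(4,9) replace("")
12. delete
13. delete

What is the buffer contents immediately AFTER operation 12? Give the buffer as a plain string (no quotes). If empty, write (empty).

After op 1 (end): buf='ONPOLFTA' cursor=8
After op 2 (home): buf='ONPOLFTA' cursor=0
After op 3 (backspace): buf='ONPOLFTA' cursor=0
After op 4 (insert('N')): buf='NONPOLFTA' cursor=1
After op 5 (insert('T')): buf='NTONPOLFTA' cursor=2
After op 6 (left): buf='NTONPOLFTA' cursor=1
After op 7 (delete): buf='NONPOLFTA' cursor=1
After op 8 (delete): buf='NNPOLFTA' cursor=1
After op 9 (left): buf='NNPOLFTA' cursor=0
After op 10 (insert('Z')): buf='ZNNPOLFTA' cursor=1
After op 11 (select(4,9) replace("")): buf='ZNNP' cursor=4
After op 12 (delete): buf='ZNNP' cursor=4

Answer: ZNNP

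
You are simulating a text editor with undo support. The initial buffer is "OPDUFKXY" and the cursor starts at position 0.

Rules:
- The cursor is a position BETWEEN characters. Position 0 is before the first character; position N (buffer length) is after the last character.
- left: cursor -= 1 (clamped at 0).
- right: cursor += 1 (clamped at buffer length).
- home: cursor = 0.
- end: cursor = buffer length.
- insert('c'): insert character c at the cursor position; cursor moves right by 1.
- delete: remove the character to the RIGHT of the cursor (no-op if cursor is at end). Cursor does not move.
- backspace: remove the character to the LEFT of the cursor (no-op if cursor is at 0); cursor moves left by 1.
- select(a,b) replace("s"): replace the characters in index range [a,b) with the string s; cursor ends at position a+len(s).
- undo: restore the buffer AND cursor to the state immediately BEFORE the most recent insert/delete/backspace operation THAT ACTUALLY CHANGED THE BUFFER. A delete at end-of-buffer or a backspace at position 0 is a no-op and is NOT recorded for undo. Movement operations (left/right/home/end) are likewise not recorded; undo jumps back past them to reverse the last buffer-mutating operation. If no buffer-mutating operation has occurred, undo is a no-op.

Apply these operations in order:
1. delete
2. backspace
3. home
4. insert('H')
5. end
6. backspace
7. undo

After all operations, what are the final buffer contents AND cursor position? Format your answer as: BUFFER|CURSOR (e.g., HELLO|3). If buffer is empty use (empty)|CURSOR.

After op 1 (delete): buf='PDUFKXY' cursor=0
After op 2 (backspace): buf='PDUFKXY' cursor=0
After op 3 (home): buf='PDUFKXY' cursor=0
After op 4 (insert('H')): buf='HPDUFKXY' cursor=1
After op 5 (end): buf='HPDUFKXY' cursor=8
After op 6 (backspace): buf='HPDUFKX' cursor=7
After op 7 (undo): buf='HPDUFKXY' cursor=8

Answer: HPDUFKXY|8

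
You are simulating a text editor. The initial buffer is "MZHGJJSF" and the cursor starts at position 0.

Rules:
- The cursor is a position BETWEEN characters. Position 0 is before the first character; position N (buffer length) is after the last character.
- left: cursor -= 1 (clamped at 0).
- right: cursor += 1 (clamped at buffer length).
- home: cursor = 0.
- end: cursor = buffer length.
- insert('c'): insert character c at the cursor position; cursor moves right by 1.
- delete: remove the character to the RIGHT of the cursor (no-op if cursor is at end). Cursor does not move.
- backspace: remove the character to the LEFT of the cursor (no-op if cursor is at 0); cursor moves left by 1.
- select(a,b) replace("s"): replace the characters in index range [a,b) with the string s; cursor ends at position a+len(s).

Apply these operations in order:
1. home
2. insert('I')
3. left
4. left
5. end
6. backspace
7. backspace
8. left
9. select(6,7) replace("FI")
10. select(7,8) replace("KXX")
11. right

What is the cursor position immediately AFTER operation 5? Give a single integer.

After op 1 (home): buf='MZHGJJSF' cursor=0
After op 2 (insert('I')): buf='IMZHGJJSF' cursor=1
After op 3 (left): buf='IMZHGJJSF' cursor=0
After op 4 (left): buf='IMZHGJJSF' cursor=0
After op 5 (end): buf='IMZHGJJSF' cursor=9

Answer: 9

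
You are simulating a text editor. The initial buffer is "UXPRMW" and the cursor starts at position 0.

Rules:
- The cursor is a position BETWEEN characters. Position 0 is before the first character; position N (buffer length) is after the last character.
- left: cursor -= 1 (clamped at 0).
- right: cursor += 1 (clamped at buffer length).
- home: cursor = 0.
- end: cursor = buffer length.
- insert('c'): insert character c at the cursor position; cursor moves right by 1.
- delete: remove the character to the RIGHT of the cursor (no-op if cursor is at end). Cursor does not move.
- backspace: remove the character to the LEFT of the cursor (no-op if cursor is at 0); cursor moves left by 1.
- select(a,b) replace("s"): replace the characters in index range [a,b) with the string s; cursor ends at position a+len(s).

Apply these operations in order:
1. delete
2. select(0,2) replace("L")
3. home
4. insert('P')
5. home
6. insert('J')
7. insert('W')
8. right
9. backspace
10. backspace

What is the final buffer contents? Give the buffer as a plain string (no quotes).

After op 1 (delete): buf='XPRMW' cursor=0
After op 2 (select(0,2) replace("L")): buf='LRMW' cursor=1
After op 3 (home): buf='LRMW' cursor=0
After op 4 (insert('P')): buf='PLRMW' cursor=1
After op 5 (home): buf='PLRMW' cursor=0
After op 6 (insert('J')): buf='JPLRMW' cursor=1
After op 7 (insert('W')): buf='JWPLRMW' cursor=2
After op 8 (right): buf='JWPLRMW' cursor=3
After op 9 (backspace): buf='JWLRMW' cursor=2
After op 10 (backspace): buf='JLRMW' cursor=1

Answer: JLRMW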